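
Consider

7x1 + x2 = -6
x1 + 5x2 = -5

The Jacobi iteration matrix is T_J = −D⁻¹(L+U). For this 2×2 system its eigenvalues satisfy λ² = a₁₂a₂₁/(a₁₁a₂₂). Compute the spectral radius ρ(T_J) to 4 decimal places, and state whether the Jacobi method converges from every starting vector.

0.1690

a₁₂a₂₁/(a₁₁a₂₂) = (1)·(1) / ((7)·(5)) = 0.028571
ρ = √|0.028571| = √0.028571 = 0.1690
ρ < 1, so Jacobi converges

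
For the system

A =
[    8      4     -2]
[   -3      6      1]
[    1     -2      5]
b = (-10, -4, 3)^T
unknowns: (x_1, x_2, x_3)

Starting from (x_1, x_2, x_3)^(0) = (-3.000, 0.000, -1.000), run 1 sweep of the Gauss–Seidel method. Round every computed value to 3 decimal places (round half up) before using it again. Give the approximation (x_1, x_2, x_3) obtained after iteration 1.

Iteration 1:
  x_1 = (-10 - (4)·0.000 - (-2)·-1.000) / (8) = -1.500
  x_2 = (-4 - (-3)·-1.500 - (1)·-1.000) / (6) = -1.250
  x_3 = (3 - (1)·-1.500 - (-2)·-1.250) / (5) = 0.400

(-1.500, -1.250, 0.400)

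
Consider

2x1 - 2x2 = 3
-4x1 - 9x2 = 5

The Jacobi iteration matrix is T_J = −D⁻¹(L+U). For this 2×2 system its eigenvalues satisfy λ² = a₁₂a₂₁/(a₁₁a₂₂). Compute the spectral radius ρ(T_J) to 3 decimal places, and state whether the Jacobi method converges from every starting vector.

a₁₂a₂₁/(a₁₁a₂₂) = (-2)·(-4) / ((2)·(-9)) = -0.444444
ρ = √|-0.444444| = √0.444444 = 0.667
ρ < 1, so Jacobi converges

0.667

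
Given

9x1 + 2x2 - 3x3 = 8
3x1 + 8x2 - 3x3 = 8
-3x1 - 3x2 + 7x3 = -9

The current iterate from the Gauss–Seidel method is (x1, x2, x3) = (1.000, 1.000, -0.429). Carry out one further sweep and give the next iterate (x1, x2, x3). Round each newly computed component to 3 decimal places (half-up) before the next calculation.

One sweep:
  x1 = (8 - (2)·1.000 - (-3)·-0.429) / (9) = 0.524
  x2 = (8 - (3)·0.524 - (-3)·-0.429) / (8) = 0.643
  x3 = (-9 - (-3)·0.524 - (-3)·0.643) / (7) = -0.786

(0.524, 0.643, -0.786)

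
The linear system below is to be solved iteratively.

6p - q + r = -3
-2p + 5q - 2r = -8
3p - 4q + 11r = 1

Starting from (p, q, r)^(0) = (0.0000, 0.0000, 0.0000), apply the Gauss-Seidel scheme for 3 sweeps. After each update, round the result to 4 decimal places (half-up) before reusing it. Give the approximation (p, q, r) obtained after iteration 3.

Iteration 1:
  p = (-3 - (-1)·0.0000 - (1)·0.0000) / (6) = -0.5000
  q = (-8 - (-2)·-0.5000 - (-2)·0.0000) / (5) = -1.8000
  r = (1 - (3)·-0.5000 - (-4)·-1.8000) / (11) = -0.4273
Iteration 2:
  p = (-3 - (-1)·-1.8000 - (1)·-0.4273) / (6) = -0.7288
  q = (-8 - (-2)·-0.7288 - (-2)·-0.4273) / (5) = -2.0624
  r = (1 - (3)·-0.7288 - (-4)·-2.0624) / (11) = -0.4603
Iteration 3:
  p = (-3 - (-1)·-2.0624 - (1)·-0.4603) / (6) = -0.7670
  q = (-8 - (-2)·-0.7670 - (-2)·-0.4603) / (5) = -2.0909
  r = (1 - (3)·-0.7670 - (-4)·-2.0909) / (11) = -0.4602

(-0.7670, -2.0909, -0.4602)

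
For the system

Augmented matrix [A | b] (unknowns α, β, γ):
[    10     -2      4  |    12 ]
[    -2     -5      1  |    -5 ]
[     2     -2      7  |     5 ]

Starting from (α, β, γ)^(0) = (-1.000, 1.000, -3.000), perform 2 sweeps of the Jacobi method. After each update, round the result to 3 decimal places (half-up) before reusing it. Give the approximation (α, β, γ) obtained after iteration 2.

(0.846, 0.217, 0.200)

Iteration 1:
  α = (12 - (-2)·1.000 - (4)·-3.000) / (10) = 2.600
  β = (-5 - (-2)·-1.000 - (1)·-3.000) / (-5) = 0.800
  γ = (5 - (2)·-1.000 - (-2)·1.000) / (7) = 1.286
Iteration 2:
  α = (12 - (-2)·0.800 - (4)·1.286) / (10) = 0.846
  β = (-5 - (-2)·2.600 - (1)·1.286) / (-5) = 0.217
  γ = (5 - (2)·2.600 - (-2)·0.800) / (7) = 0.200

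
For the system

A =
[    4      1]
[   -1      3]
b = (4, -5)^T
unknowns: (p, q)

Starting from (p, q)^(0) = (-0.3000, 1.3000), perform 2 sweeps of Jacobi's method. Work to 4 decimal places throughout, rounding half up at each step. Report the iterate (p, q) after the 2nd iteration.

Iteration 1:
  p = (4 - (1)·1.3000) / (4) = 0.6750
  q = (-5 - (-1)·-0.3000) / (3) = -1.7667
Iteration 2:
  p = (4 - (1)·-1.7667) / (4) = 1.4417
  q = (-5 - (-1)·0.6750) / (3) = -1.4417

(1.4417, -1.4417)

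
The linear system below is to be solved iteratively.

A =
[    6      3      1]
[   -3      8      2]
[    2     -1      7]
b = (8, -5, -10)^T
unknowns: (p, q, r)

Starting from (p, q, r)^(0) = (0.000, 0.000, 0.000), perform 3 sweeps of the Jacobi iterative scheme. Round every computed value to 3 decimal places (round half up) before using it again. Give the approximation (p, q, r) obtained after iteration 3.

Iteration 1:
  p = (8 - (3)·0.000 - (1)·0.000) / (6) = 1.333
  q = (-5 - (-3)·0.000 - (2)·0.000) / (8) = -0.625
  r = (-10 - (2)·0.000 - (-1)·0.000) / (7) = -1.429
Iteration 2:
  p = (8 - (3)·-0.625 - (1)·-1.429) / (6) = 1.884
  q = (-5 - (-3)·1.333 - (2)·-1.429) / (8) = 0.232
  r = (-10 - (2)·1.333 - (-1)·-0.625) / (7) = -1.899
Iteration 3:
  p = (8 - (3)·0.232 - (1)·-1.899) / (6) = 1.534
  q = (-5 - (-3)·1.884 - (2)·-1.899) / (8) = 0.556
  r = (-10 - (2)·1.884 - (-1)·0.232) / (7) = -1.934

(1.534, 0.556, -1.934)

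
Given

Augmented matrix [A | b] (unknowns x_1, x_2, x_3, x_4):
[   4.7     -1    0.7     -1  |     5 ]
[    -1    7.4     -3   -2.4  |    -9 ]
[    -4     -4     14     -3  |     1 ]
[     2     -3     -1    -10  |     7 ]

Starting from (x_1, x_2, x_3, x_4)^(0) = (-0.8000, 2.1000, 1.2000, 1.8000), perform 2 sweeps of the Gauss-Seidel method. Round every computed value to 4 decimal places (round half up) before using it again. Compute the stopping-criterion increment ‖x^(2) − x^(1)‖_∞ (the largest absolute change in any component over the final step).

1.0115

Iteration 1:
  x_1 = (5 - (-1)·2.1000 - (0.7)·1.2000 - (-1)·1.8000) / (4.7) = 1.7149
  x_2 = (-9 - (-1)·1.7149 - (-3)·1.2000 - (-2.4)·1.8000) / (7.4) = 0.0858
  x_3 = (1 - (-4)·1.7149 - (-4)·0.0858 - (-3)·1.8000) / (14) = 0.9716
  x_4 = (7 - (2)·1.7149 - (-3)·0.0858 - (-1)·0.9716) / (-10) = -0.4799
Iteration 2:
  x_1 = (5 - (-1)·0.0858 - (0.7)·0.9716 - (-1)·-0.4799) / (4.7) = 0.8353
  x_2 = (-9 - (-1)·0.8353 - (-3)·0.9716 - (-2.4)·-0.4799) / (7.4) = -0.8651
  x_3 = (1 - (-4)·0.8353 - (-4)·-0.8651 - (-3)·-0.4799) / (14) = -0.0399
  x_4 = (7 - (2)·0.8353 - (-3)·-0.8651 - (-1)·-0.0399) / (-10) = -0.2694
Change: (-0.8796, -0.9509, -1.0115, 0.2105) → max |·| = 1.0115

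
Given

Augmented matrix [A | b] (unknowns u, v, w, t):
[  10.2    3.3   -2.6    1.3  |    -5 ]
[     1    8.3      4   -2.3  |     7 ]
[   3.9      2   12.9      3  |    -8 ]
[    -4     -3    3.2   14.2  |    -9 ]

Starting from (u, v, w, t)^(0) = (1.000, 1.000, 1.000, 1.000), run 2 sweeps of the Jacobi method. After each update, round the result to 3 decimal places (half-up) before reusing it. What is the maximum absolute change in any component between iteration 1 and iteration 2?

Iteration 1:
  u = (-5 - (3.3)·1.000 - (-2.6)·1.000 - (1.3)·1.000) / (10.2) = -0.686
  v = (7 - (1)·1.000 - (4)·1.000 - (-2.3)·1.000) / (8.3) = 0.518
  w = (-8 - (3.9)·1.000 - (2)·1.000 - (3)·1.000) / (12.9) = -1.310
  t = (-9 - (-4)·1.000 - (-3)·1.000 - (3.2)·1.000) / (14.2) = -0.366
Iteration 2:
  u = (-5 - (3.3)·0.518 - (-2.6)·-1.310 - (1.3)·-0.366) / (10.2) = -0.945
  v = (7 - (1)·-0.686 - (4)·-1.310 - (-2.3)·-0.366) / (8.3) = 1.456
  w = (-8 - (3.9)·-0.686 - (2)·0.518 - (3)·-0.366) / (12.9) = -0.408
  t = (-9 - (-4)·-0.686 - (-3)·0.518 - (3.2)·-1.310) / (14.2) = -0.422
Change: (-0.259, 0.938, 0.902, -0.056) → max |·| = 0.938

0.938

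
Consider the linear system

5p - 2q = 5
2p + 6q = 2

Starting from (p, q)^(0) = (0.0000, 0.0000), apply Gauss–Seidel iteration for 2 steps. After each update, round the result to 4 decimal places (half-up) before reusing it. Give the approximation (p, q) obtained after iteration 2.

(1.0000, 0.0000)

Iteration 1:
  p = (5 - (-2)·0.0000) / (5) = 1.0000
  q = (2 - (2)·1.0000) / (6) = 0.0000
Iteration 2:
  p = (5 - (-2)·0.0000) / (5) = 1.0000
  q = (2 - (2)·1.0000) / (6) = 0.0000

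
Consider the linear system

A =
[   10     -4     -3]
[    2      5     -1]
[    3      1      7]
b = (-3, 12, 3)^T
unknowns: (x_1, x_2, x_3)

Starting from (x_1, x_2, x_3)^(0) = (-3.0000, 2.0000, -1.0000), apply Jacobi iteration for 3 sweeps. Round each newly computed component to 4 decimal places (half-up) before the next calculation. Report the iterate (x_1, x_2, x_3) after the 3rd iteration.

(0.6994, 1.7760, -0.5816)

Iteration 1:
  x_1 = (-3 - (-4)·2.0000 - (-3)·-1.0000) / (10) = 0.2000
  x_2 = (12 - (2)·-3.0000 - (-1)·-1.0000) / (5) = 3.4000
  x_3 = (3 - (3)·-3.0000 - (1)·2.0000) / (7) = 1.4286
Iteration 2:
  x_1 = (-3 - (-4)·3.4000 - (-3)·1.4286) / (10) = 1.4886
  x_2 = (12 - (2)·0.2000 - (-1)·1.4286) / (5) = 2.6057
  x_3 = (3 - (3)·0.2000 - (1)·3.4000) / (7) = -0.1429
Iteration 3:
  x_1 = (-3 - (-4)·2.6057 - (-3)·-0.1429) / (10) = 0.6994
  x_2 = (12 - (2)·1.4886 - (-1)·-0.1429) / (5) = 1.7760
  x_3 = (3 - (3)·1.4886 - (1)·2.6057) / (7) = -0.5816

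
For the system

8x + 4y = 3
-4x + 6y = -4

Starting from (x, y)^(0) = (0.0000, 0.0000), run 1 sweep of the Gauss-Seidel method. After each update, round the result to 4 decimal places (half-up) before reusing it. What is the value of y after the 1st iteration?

-0.4167

Iteration 1:
  x = (3 - (4)·0.0000) / (8) = 0.3750
  y = (-4 - (-4)·0.3750) / (6) = -0.4167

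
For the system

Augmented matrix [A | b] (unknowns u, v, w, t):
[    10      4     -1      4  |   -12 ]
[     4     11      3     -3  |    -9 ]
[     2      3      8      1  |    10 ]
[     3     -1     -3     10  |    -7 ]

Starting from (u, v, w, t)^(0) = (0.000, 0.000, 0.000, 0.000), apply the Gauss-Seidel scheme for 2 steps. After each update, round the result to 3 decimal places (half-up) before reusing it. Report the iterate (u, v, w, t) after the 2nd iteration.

Iteration 1:
  u = (-12 - (4)·0.000 - (-1)·0.000 - (4)·0.000) / (10) = -1.200
  v = (-9 - (4)·-1.200 - (3)·0.000 - (-3)·0.000) / (11) = -0.382
  w = (10 - (2)·-1.200 - (3)·-0.382 - (1)·0.000) / (8) = 1.693
  t = (-7 - (3)·-1.200 - (-1)·-0.382 - (-3)·1.693) / (10) = 0.130
Iteration 2:
  u = (-12 - (4)·-0.382 - (-1)·1.693 - (4)·0.130) / (10) = -0.930
  v = (-9 - (4)·-0.930 - (3)·1.693 - (-3)·0.130) / (11) = -0.906
  w = (10 - (2)·-0.930 - (3)·-0.906 - (1)·0.130) / (8) = 1.806
  t = (-7 - (3)·-0.930 - (-1)·-0.906 - (-3)·1.806) / (10) = 0.030

(-0.930, -0.906, 1.806, 0.030)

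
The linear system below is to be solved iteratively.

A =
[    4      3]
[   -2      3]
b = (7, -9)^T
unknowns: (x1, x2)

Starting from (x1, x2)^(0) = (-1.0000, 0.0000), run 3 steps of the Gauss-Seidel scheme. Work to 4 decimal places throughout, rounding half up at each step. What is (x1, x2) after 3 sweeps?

Iteration 1:
  x1 = (7 - (3)·0.0000) / (4) = 1.7500
  x2 = (-9 - (-2)·1.7500) / (3) = -1.8333
Iteration 2:
  x1 = (7 - (3)·-1.8333) / (4) = 3.1250
  x2 = (-9 - (-2)·3.1250) / (3) = -0.9167
Iteration 3:
  x1 = (7 - (3)·-0.9167) / (4) = 2.4375
  x2 = (-9 - (-2)·2.4375) / (3) = -1.3750

(2.4375, -1.3750)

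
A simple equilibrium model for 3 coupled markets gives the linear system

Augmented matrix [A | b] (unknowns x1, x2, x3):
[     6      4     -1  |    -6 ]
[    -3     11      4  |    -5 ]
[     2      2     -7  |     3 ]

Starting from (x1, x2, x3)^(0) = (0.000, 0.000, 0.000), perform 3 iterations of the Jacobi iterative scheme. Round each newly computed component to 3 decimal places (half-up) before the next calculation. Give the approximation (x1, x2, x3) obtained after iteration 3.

(-0.760, -0.357, -0.811)

Iteration 1:
  x1 = (-6 - (4)·0.000 - (-1)·0.000) / (6) = -1.000
  x2 = (-5 - (-3)·0.000 - (4)·0.000) / (11) = -0.455
  x3 = (3 - (2)·0.000 - (2)·0.000) / (-7) = -0.429
Iteration 2:
  x1 = (-6 - (4)·-0.455 - (-1)·-0.429) / (6) = -0.768
  x2 = (-5 - (-3)·-1.000 - (4)·-0.429) / (11) = -0.571
  x3 = (3 - (2)·-1.000 - (2)·-0.455) / (-7) = -0.844
Iteration 3:
  x1 = (-6 - (4)·-0.571 - (-1)·-0.844) / (6) = -0.760
  x2 = (-5 - (-3)·-0.768 - (4)·-0.844) / (11) = -0.357
  x3 = (3 - (2)·-0.768 - (2)·-0.571) / (-7) = -0.811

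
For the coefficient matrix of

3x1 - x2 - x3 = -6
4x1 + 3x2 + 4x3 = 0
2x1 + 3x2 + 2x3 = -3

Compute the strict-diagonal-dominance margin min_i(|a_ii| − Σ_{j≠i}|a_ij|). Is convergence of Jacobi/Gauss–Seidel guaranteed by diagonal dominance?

row 1: |3| − (1+1) = 1
row 2: |3| − (4+4) = -5
row 3: |2| − (2+3) = -3
minimum over rows = -5 → not strictly diagonally dominant

-5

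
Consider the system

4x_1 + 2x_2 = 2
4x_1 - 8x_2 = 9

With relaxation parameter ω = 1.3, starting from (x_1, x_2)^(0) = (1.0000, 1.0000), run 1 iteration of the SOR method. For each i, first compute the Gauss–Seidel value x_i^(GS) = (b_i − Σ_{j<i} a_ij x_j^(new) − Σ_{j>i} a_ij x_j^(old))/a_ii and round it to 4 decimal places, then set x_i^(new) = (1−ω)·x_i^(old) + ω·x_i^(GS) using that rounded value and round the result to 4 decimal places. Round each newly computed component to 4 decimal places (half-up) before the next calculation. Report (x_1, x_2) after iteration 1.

Iteration 1:
  x_1: GS value = (2 - (2)·1.0000) / (4) = 0.0000;  x_1 ← (1−ω)·1.0000 + ω·0.0000 = -0.3000
  x_2: GS value = (9 - (4)·-0.3000) / (-8) = -1.2750;  x_2 ← (1−ω)·1.0000 + ω·-1.2750 = -1.9575

(-0.3000, -1.9575)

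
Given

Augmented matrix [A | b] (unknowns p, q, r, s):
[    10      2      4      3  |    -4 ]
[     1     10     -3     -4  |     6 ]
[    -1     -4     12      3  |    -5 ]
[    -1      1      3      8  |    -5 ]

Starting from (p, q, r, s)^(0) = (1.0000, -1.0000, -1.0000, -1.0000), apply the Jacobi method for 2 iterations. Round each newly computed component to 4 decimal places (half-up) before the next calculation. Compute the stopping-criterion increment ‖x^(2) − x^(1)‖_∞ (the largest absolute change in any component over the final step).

Iteration 1:
  p = (-4 - (2)·-1.0000 - (4)·-1.0000 - (3)·-1.0000) / (10) = 0.5000
  q = (6 - (1)·1.0000 - (-3)·-1.0000 - (-4)·-1.0000) / (10) = -0.2000
  r = (-5 - (-1)·1.0000 - (-4)·-1.0000 - (3)·-1.0000) / (12) = -0.4167
  s = (-5 - (-1)·1.0000 - (1)·-1.0000 - (3)·-1.0000) / (8) = 0.0000
Iteration 2:
  p = (-4 - (2)·-0.2000 - (4)·-0.4167 - (3)·0.0000) / (10) = -0.1933
  q = (6 - (1)·0.5000 - (-3)·-0.4167 - (-4)·0.0000) / (10) = 0.4250
  r = (-5 - (-1)·0.5000 - (-4)·-0.2000 - (3)·0.0000) / (12) = -0.4417
  s = (-5 - (-1)·0.5000 - (1)·-0.2000 - (3)·-0.4167) / (8) = -0.3812
Change: (-0.6933, 0.6250, -0.0250, -0.3812) → max |·| = 0.6933

0.6933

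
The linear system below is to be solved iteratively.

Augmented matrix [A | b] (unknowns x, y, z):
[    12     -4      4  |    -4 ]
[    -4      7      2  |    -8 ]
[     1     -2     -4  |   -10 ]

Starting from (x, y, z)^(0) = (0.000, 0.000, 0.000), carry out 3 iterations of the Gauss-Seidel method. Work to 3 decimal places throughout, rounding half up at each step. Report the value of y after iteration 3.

-3.618

Iteration 1:
  x = (-4 - (-4)·0.000 - (4)·0.000) / (12) = -0.333
  y = (-8 - (-4)·-0.333 - (2)·0.000) / (7) = -1.333
  z = (-10 - (1)·-0.333 - (-2)·-1.333) / (-4) = 3.083
Iteration 2:
  x = (-4 - (-4)·-1.333 - (4)·3.083) / (12) = -1.805
  y = (-8 - (-4)·-1.805 - (2)·3.083) / (7) = -3.055
  z = (-10 - (1)·-1.805 - (-2)·-3.055) / (-4) = 3.576
Iteration 3:
  x = (-4 - (-4)·-3.055 - (4)·3.576) / (12) = -2.544
  y = (-8 - (-4)·-2.544 - (2)·3.576) / (7) = -3.618
  z = (-10 - (1)·-2.544 - (-2)·-3.618) / (-4) = 3.673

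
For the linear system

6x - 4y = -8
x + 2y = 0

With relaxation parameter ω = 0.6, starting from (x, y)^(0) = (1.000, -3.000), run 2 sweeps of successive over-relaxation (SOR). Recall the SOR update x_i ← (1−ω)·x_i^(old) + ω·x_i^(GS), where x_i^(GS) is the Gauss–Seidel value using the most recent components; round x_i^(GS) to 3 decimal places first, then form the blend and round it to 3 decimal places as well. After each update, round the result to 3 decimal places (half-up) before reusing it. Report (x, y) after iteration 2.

(-1.728, 0.230)

Iteration 1:
  x: GS value = (-8 - (-4)·-3.000) / (6) = -3.333;  x ← (1−ω)·1.000 + ω·-3.333 = -1.600
  y: GS value = (0 - (1)·-1.600) / (2) = 0.800;  y ← (1−ω)·-3.000 + ω·0.800 = -0.720
Iteration 2:
  x: GS value = (-8 - (-4)·-0.720) / (6) = -1.813;  x ← (1−ω)·-1.600 + ω·-1.813 = -1.728
  y: GS value = (0 - (1)·-1.728) / (2) = 0.864;  y ← (1−ω)·-0.720 + ω·0.864 = 0.230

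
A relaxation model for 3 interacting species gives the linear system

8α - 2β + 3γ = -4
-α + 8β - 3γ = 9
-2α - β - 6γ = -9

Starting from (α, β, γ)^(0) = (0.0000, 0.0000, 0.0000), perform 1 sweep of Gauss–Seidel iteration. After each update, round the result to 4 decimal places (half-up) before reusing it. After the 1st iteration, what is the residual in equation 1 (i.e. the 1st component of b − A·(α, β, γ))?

-2.3438

Iteration 1:
  α = (-4 - (-2)·0.0000 - (3)·0.0000) / (8) = -0.5000
  β = (9 - (-1)·-0.5000 - (-3)·0.0000) / (8) = 1.0625
  γ = (-9 - (-2)·-0.5000 - (-1)·1.0625) / (-6) = 1.4896
Residual b − A·x = (-2.3438, 4.4688, 0.0001)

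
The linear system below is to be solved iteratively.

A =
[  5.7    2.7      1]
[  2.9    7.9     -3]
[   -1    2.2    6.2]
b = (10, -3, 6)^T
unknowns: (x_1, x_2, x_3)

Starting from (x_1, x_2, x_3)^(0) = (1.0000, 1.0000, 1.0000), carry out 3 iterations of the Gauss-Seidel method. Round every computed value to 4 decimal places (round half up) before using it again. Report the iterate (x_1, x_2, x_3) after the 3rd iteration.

(1.7504, -0.4792, 1.4201)

Iteration 1:
  x_1 = (10 - (2.7)·1.0000 - (1)·1.0000) / (5.7) = 1.1053
  x_2 = (-3 - (2.9)·1.1053 - (-3)·1.0000) / (7.9) = -0.4057
  x_3 = (6 - (-1)·1.1053 - (2.2)·-0.4057) / (6.2) = 1.2900
Iteration 2:
  x_1 = (10 - (2.7)·-0.4057 - (1)·1.2900) / (5.7) = 1.7202
  x_2 = (-3 - (2.9)·1.7202 - (-3)·1.2900) / (7.9) = -0.5213
  x_3 = (6 - (-1)·1.7202 - (2.2)·-0.5213) / (6.2) = 1.4302
Iteration 3:
  x_1 = (10 - (2.7)·-0.5213 - (1)·1.4302) / (5.7) = 1.7504
  x_2 = (-3 - (2.9)·1.7504 - (-3)·1.4302) / (7.9) = -0.4792
  x_3 = (6 - (-1)·1.7504 - (2.2)·-0.4792) / (6.2) = 1.4201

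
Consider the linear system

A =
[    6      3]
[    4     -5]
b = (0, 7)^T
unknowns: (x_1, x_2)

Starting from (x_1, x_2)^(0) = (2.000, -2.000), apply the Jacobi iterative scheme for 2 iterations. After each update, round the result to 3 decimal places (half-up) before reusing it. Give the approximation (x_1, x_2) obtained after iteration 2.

Iteration 1:
  x_1 = (0 - (3)·-2.000) / (6) = 1.000
  x_2 = (7 - (4)·2.000) / (-5) = 0.200
Iteration 2:
  x_1 = (0 - (3)·0.200) / (6) = -0.100
  x_2 = (7 - (4)·1.000) / (-5) = -0.600

(-0.100, -0.600)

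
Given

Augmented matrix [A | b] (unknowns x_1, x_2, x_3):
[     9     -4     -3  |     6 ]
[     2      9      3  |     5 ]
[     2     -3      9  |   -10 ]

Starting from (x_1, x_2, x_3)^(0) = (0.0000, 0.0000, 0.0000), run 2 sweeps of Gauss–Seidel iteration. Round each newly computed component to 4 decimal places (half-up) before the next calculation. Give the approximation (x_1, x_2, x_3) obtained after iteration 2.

(0.4732, 0.8249, -0.9413)

Iteration 1:
  x_1 = (6 - (-4)·0.0000 - (-3)·0.0000) / (9) = 0.6667
  x_2 = (5 - (2)·0.6667 - (3)·0.0000) / (9) = 0.4074
  x_3 = (-10 - (2)·0.6667 - (-3)·0.4074) / (9) = -1.1235
Iteration 2:
  x_1 = (6 - (-4)·0.4074 - (-3)·-1.1235) / (9) = 0.4732
  x_2 = (5 - (2)·0.4732 - (3)·-1.1235) / (9) = 0.8249
  x_3 = (-10 - (2)·0.4732 - (-3)·0.8249) / (9) = -0.9413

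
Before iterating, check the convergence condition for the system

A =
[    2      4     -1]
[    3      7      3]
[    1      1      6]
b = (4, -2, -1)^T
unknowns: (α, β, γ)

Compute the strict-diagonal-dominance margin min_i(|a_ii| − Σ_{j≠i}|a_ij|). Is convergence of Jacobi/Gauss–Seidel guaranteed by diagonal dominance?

-3

row 1: |2| − (4+1) = -3
row 2: |7| − (3+3) = 1
row 3: |6| − (1+1) = 4
minimum over rows = -3 → not strictly diagonally dominant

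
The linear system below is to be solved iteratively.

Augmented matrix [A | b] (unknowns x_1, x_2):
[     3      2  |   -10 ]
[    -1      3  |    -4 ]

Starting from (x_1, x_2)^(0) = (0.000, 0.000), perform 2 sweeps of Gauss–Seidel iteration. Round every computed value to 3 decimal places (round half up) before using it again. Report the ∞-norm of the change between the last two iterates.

Iteration 1:
  x_1 = (-10 - (2)·0.000) / (3) = -3.333
  x_2 = (-4 - (-1)·-3.333) / (3) = -2.444
Iteration 2:
  x_1 = (-10 - (2)·-2.444) / (3) = -1.704
  x_2 = (-4 - (-1)·-1.704) / (3) = -1.901
Change: (1.629, 0.543) → max |·| = 1.629

1.629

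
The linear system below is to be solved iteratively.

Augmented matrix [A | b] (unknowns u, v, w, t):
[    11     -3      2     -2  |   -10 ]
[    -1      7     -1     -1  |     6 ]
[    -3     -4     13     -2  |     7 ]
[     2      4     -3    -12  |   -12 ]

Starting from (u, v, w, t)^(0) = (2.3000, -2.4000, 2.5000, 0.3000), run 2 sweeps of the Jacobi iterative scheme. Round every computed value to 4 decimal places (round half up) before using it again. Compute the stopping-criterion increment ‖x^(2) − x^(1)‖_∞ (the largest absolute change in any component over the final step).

1.4109

Iteration 1:
  u = (-10 - (-3)·-2.4000 - (2)·2.5000 - (-2)·0.3000) / (11) = -1.9636
  v = (6 - (-1)·2.3000 - (-1)·2.5000 - (-1)·0.3000) / (7) = 1.5857
  w = (7 - (-3)·2.3000 - (-4)·-2.4000 - (-2)·0.3000) / (13) = 0.3769
  t = (-12 - (2)·2.3000 - (4)·-2.4000 - (-3)·2.5000) / (-12) = -0.0417
Iteration 2:
  u = (-10 - (-3)·1.5857 - (2)·0.3769 - (-2)·-0.0417) / (11) = -0.5527
  v = (6 - (-1)·-1.9636 - (-1)·0.3769 - (-1)·-0.0417) / (7) = 0.6245
  w = (7 - (-3)·-1.9636 - (-4)·1.5857 - (-2)·-0.0417) / (13) = 0.5668
  t = (-12 - (2)·-1.9636 - (4)·1.5857 - (-3)·0.3769) / (-12) = 1.1071
Change: (1.4109, -0.9612, 0.1899, 1.1488) → max |·| = 1.4109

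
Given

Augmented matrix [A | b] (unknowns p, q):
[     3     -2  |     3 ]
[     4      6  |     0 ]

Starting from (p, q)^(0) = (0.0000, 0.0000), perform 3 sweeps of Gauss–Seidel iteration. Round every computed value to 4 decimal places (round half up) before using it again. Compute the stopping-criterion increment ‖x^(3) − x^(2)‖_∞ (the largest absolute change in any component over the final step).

Iteration 1:
  p = (3 - (-2)·0.0000) / (3) = 1.0000
  q = (0 - (4)·1.0000) / (6) = -0.6667
Iteration 2:
  p = (3 - (-2)·-0.6667) / (3) = 0.5555
  q = (0 - (4)·0.5555) / (6) = -0.3703
Iteration 3:
  p = (3 - (-2)·-0.3703) / (3) = 0.7531
  q = (0 - (4)·0.7531) / (6) = -0.5021
Change: (0.1976, -0.1318) → max |·| = 0.1976

0.1976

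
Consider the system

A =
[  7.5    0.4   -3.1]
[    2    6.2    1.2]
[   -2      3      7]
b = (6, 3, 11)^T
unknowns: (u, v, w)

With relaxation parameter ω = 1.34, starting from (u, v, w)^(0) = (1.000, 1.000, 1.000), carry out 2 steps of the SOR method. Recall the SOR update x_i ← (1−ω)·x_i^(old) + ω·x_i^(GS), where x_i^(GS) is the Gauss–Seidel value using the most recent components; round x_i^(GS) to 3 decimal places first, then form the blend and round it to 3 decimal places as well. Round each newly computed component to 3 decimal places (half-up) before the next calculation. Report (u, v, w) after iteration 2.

Iteration 1:
  u: GS value = (6 - (0.4)·1.000 - (-3.1)·1.000) / (7.5) = 1.160;  u ← (1−ω)·1.000 + ω·1.160 = 1.214
  v: GS value = (3 - (2)·1.214 - (1.2)·1.000) / (6.2) = -0.101;  v ← (1−ω)·1.000 + ω·-0.101 = -0.475
  w: GS value = (11 - (-2)·1.214 - (3)·-0.475) / (7) = 2.122;  w ← (1−ω)·1.000 + ω·2.122 = 2.503
Iteration 2:
  u: GS value = (6 - (0.4)·-0.475 - (-3.1)·2.503) / (7.5) = 1.860;  u ← (1−ω)·1.214 + ω·1.860 = 2.080
  v: GS value = (3 - (2)·2.080 - (1.2)·2.503) / (6.2) = -0.672;  v ← (1−ω)·-0.475 + ω·-0.672 = -0.739
  w: GS value = (11 - (-2)·2.080 - (3)·-0.739) / (7) = 2.482;  w ← (1−ω)·2.503 + ω·2.482 = 2.475

(2.080, -0.739, 2.475)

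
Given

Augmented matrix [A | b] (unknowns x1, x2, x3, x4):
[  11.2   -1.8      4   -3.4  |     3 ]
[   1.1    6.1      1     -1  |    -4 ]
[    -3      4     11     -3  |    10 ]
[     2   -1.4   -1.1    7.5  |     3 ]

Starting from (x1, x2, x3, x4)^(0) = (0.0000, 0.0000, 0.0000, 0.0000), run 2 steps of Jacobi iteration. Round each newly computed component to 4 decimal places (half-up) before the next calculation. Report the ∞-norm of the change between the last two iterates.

0.4206

Iteration 1:
  x1 = (3 - (-1.8)·0.0000 - (4)·0.0000 - (-3.4)·0.0000) / (11.2) = 0.2679
  x2 = (-4 - (1.1)·0.0000 - (1)·0.0000 - (-1)·0.0000) / (6.1) = -0.6557
  x3 = (10 - (-3)·0.0000 - (4)·0.0000 - (-3)·0.0000) / (11) = 0.9091
  x4 = (3 - (2)·0.0000 - (-1.4)·0.0000 - (-1.1)·0.0000) / (7.5) = 0.4000
Iteration 2:
  x1 = (3 - (-1.8)·-0.6557 - (4)·0.9091 - (-3.4)·0.4000) / (11.2) = -0.0408
  x2 = (-4 - (1.1)·0.2679 - (1)·0.9091 - (-1)·0.4000) / (6.1) = -0.7875
  x3 = (10 - (-3)·0.2679 - (4)·-0.6557 - (-3)·0.4000) / (11) = 1.3297
  x4 = (3 - (2)·0.2679 - (-1.4)·-0.6557 - (-1.1)·0.9091) / (7.5) = 0.3395
Change: (-0.3087, -0.1318, 0.4206, -0.0605) → max |·| = 0.4206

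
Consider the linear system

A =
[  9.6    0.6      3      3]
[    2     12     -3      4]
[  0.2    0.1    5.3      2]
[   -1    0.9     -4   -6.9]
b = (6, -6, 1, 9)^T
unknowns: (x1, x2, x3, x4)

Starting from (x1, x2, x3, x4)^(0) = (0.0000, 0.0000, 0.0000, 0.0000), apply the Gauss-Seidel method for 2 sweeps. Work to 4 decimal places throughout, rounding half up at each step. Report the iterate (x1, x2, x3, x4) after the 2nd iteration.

Iteration 1:
  x1 = (6 - (0.6)·0.0000 - (3)·0.0000 - (3)·0.0000) / (9.6) = 0.6250
  x2 = (-6 - (2)·0.6250 - (-3)·0.0000 - (4)·0.0000) / (12) = -0.6042
  x3 = (1 - (0.2)·0.6250 - (0.1)·-0.6042 - (2)·0.0000) / (5.3) = 0.1765
  x4 = (9 - (-1)·0.6250 - (0.9)·-0.6042 - (-4)·0.1765) / (-6.9) = -1.5761
Iteration 2:
  x1 = (6 - (0.6)·-0.6042 - (3)·0.1765 - (3)·-1.5761) / (9.6) = 1.1001
  x2 = (-6 - (2)·1.1001 - (-3)·0.1765 - (4)·-1.5761) / (12) = -0.1139
  x3 = (1 - (0.2)·1.1001 - (0.1)·-0.1139 - (2)·-1.5761) / (5.3) = 0.7441
  x4 = (9 - (-1)·1.1001 - (0.9)·-0.1139 - (-4)·0.7441) / (-6.9) = -1.9100

(1.1001, -0.1139, 0.7441, -1.9100)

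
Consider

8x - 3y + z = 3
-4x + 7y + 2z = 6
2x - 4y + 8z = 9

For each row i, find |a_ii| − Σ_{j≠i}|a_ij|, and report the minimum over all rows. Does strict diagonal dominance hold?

1

row 1: |8| − (3+1) = 4
row 2: |7| − (4+2) = 1
row 3: |8| − (2+4) = 2
minimum over rows = 1 → strictly diagonally dominant (convergence guaranteed)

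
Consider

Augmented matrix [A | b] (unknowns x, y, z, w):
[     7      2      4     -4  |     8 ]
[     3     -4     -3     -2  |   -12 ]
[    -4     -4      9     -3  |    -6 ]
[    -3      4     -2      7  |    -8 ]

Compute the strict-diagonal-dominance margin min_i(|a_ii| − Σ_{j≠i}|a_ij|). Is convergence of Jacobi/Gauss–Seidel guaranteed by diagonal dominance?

-4

row 1: |7| − (2+4+4) = -3
row 2: |-4| − (3+3+2) = -4
row 3: |9| − (4+4+3) = -2
row 4: |7| − (3+4+2) = -2
minimum over rows = -4 → not strictly diagonally dominant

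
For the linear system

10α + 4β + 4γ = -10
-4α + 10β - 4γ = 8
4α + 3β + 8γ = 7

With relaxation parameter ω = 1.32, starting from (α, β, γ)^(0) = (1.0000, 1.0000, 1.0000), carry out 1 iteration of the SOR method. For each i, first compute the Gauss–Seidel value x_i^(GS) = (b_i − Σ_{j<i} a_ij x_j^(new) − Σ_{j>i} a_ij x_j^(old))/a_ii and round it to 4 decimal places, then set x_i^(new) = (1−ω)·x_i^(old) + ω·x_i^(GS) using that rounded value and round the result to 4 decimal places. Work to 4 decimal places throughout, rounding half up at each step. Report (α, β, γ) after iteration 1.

Iteration 1:
  α: GS value = (-10 - (4)·1.0000 - (4)·1.0000) / (10) = -1.8000;  α ← (1−ω)·1.0000 + ω·-1.8000 = -2.6960
  β: GS value = (8 - (-4)·-2.6960 - (-4)·1.0000) / (10) = 0.1216;  β ← (1−ω)·1.0000 + ω·0.1216 = -0.1595
  γ: GS value = (7 - (4)·-2.6960 - (3)·-0.1595) / (8) = 2.2828;  γ ← (1−ω)·1.0000 + ω·2.2828 = 2.6933

(-2.6960, -0.1595, 2.6933)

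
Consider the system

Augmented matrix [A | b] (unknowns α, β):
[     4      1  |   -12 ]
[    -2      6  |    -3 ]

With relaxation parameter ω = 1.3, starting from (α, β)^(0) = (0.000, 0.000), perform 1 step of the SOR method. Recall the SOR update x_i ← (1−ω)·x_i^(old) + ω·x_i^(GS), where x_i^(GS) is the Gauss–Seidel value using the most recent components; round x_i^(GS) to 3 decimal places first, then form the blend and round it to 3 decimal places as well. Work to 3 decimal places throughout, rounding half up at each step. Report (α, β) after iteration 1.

Iteration 1:
  α: GS value = (-12 - (1)·0.000) / (4) = -3.000;  α ← (1−ω)·0.000 + ω·-3.000 = -3.900
  β: GS value = (-3 - (-2)·-3.900) / (6) = -1.800;  β ← (1−ω)·0.000 + ω·-1.800 = -2.340

(-3.900, -2.340)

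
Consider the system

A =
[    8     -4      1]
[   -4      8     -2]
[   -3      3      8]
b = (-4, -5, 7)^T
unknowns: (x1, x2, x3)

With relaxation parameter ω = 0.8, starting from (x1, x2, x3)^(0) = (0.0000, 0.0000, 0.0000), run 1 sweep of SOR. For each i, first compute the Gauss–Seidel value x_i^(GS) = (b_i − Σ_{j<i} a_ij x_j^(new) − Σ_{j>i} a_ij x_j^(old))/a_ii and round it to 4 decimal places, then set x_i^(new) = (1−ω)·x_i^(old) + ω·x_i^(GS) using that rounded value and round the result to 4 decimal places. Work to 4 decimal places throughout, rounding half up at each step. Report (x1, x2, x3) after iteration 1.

(-0.4000, -0.6600, 0.7780)

Iteration 1:
  x1: GS value = (-4 - (-4)·0.0000 - (1)·0.0000) / (8) = -0.5000;  x1 ← (1−ω)·0.0000 + ω·-0.5000 = -0.4000
  x2: GS value = (-5 - (-4)·-0.4000 - (-2)·0.0000) / (8) = -0.8250;  x2 ← (1−ω)·0.0000 + ω·-0.8250 = -0.6600
  x3: GS value = (7 - (-3)·-0.4000 - (3)·-0.6600) / (8) = 0.9725;  x3 ← (1−ω)·0.0000 + ω·0.9725 = 0.7780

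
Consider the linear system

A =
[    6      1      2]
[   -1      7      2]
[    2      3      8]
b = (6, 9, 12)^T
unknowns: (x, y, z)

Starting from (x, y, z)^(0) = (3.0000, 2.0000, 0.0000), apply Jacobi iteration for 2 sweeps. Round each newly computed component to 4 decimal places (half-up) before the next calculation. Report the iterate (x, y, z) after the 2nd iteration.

(0.7143, 1.3810, 0.6905)

Iteration 1:
  x = (6 - (1)·2.0000 - (2)·0.0000) / (6) = 0.6667
  y = (9 - (-1)·3.0000 - (2)·0.0000) / (7) = 1.7143
  z = (12 - (2)·3.0000 - (3)·2.0000) / (8) = 0.0000
Iteration 2:
  x = (6 - (1)·1.7143 - (2)·0.0000) / (6) = 0.7143
  y = (9 - (-1)·0.6667 - (2)·0.0000) / (7) = 1.3810
  z = (12 - (2)·0.6667 - (3)·1.7143) / (8) = 0.6905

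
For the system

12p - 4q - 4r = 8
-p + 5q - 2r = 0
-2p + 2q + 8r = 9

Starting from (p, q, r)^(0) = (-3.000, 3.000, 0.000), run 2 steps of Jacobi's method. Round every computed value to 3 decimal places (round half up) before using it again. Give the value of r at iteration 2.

Iteration 1:
  p = (8 - (-4)·3.000 - (-4)·0.000) / (12) = 1.667
  q = (0 - (-1)·-3.000 - (-2)·0.000) / (5) = -0.600
  r = (9 - (-2)·-3.000 - (2)·3.000) / (8) = -0.375
Iteration 2:
  p = (8 - (-4)·-0.600 - (-4)·-0.375) / (12) = 0.342
  q = (0 - (-1)·1.667 - (-2)·-0.375) / (5) = 0.183
  r = (9 - (-2)·1.667 - (2)·-0.600) / (8) = 1.692

1.692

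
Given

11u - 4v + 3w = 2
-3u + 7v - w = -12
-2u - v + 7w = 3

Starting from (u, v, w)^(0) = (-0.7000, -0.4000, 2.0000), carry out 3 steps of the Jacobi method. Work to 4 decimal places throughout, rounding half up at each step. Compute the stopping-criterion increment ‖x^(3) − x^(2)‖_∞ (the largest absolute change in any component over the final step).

0.0284

Iteration 1:
  u = (2 - (-4)·-0.4000 - (3)·2.0000) / (11) = -0.5091
  v = (-12 - (-3)·-0.7000 - (-1)·2.0000) / (7) = -1.7286
  w = (3 - (-2)·-0.7000 - (-1)·-0.4000) / (7) = 0.1714
Iteration 2:
  u = (2 - (-4)·-1.7286 - (3)·0.1714) / (11) = -0.4935
  v = (-12 - (-3)·-0.5091 - (-1)·0.1714) / (7) = -1.9080
  w = (3 - (-2)·-0.5091 - (-1)·-1.7286) / (7) = 0.0362
Iteration 3:
  u = (2 - (-4)·-1.9080 - (3)·0.0362) / (11) = -0.5219
  v = (-12 - (-3)·-0.4935 - (-1)·0.0362) / (7) = -1.9206
  w = (3 - (-2)·-0.4935 - (-1)·-1.9080) / (7) = 0.0150
Change: (-0.0284, -0.0126, -0.0212) → max |·| = 0.0284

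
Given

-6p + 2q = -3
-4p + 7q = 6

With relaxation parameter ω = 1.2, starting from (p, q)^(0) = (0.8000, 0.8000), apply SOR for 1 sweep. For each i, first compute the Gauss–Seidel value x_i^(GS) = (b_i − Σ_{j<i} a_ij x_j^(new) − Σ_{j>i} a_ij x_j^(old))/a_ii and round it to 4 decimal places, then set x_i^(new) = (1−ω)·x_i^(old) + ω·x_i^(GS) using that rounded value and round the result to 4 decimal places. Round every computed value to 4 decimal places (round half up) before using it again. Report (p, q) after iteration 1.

Iteration 1:
  p: GS value = (-3 - (2)·0.8000) / (-6) = 0.7667;  p ← (1−ω)·0.8000 + ω·0.7667 = 0.7600
  q: GS value = (6 - (-4)·0.7600) / (7) = 1.2914;  q ← (1−ω)·0.8000 + ω·1.2914 = 1.3897

(0.7600, 1.3897)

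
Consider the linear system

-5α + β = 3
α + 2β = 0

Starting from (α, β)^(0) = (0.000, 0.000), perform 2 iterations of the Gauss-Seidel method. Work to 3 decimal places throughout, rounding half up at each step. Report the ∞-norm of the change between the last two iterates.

0.060

Iteration 1:
  α = (3 - (1)·0.000) / (-5) = -0.600
  β = (0 - (1)·-0.600) / (2) = 0.300
Iteration 2:
  α = (3 - (1)·0.300) / (-5) = -0.540
  β = (0 - (1)·-0.540) / (2) = 0.270
Change: (0.060, -0.030) → max |·| = 0.060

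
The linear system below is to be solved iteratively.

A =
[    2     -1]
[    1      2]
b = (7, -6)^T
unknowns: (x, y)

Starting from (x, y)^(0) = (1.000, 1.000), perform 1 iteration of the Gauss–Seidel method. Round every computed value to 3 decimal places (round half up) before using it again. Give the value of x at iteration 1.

4.000

Iteration 1:
  x = (7 - (-1)·1.000) / (2) = 4.000
  y = (-6 - (1)·4.000) / (2) = -5.000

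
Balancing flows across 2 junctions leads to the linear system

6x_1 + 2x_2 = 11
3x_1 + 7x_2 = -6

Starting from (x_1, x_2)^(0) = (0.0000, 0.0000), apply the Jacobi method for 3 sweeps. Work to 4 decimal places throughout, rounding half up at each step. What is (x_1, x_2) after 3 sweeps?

Iteration 1:
  x_1 = (11 - (2)·0.0000) / (6) = 1.8333
  x_2 = (-6 - (3)·0.0000) / (7) = -0.8571
Iteration 2:
  x_1 = (11 - (2)·-0.8571) / (6) = 2.1190
  x_2 = (-6 - (3)·1.8333) / (7) = -1.6428
Iteration 3:
  x_1 = (11 - (2)·-1.6428) / (6) = 2.3809
  x_2 = (-6 - (3)·2.1190) / (7) = -1.7653

(2.3809, -1.7653)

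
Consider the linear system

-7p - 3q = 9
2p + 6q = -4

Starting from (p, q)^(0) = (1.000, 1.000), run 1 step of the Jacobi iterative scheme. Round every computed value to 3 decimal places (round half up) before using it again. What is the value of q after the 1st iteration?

Iteration 1:
  p = (9 - (-3)·1.000) / (-7) = -1.714
  q = (-4 - (2)·1.000) / (6) = -1.000

-1.000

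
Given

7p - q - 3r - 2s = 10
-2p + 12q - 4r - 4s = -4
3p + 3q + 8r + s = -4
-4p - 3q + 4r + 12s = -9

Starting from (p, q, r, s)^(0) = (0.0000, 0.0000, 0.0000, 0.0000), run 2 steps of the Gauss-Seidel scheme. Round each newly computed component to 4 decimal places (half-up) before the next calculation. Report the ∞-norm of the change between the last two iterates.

0.4320

Iteration 1:
  p = (10 - (-1)·0.0000 - (-3)·0.0000 - (-2)·0.0000) / (7) = 1.4286
  q = (-4 - (-2)·1.4286 - (-4)·0.0000 - (-4)·0.0000) / (12) = -0.0952
  r = (-4 - (3)·1.4286 - (3)·-0.0952 - (1)·0.0000) / (8) = -1.0000
  s = (-9 - (-4)·1.4286 - (-3)·-0.0952 - (4)·-1.0000) / (12) = 0.0357
Iteration 2:
  p = (10 - (-1)·-0.0952 - (-3)·-1.0000 - (-2)·0.0357) / (7) = 0.9966
  q = (-4 - (-2)·0.9966 - (-4)·-1.0000 - (-4)·0.0357) / (12) = -0.4887
  r = (-4 - (3)·0.9966 - (3)·-0.4887 - (1)·0.0357) / (8) = -0.6949
  s = (-9 - (-4)·0.9966 - (-3)·-0.4887 - (4)·-0.6949) / (12) = -0.3083
Change: (-0.4320, -0.3935, 0.3051, -0.3440) → max |·| = 0.4320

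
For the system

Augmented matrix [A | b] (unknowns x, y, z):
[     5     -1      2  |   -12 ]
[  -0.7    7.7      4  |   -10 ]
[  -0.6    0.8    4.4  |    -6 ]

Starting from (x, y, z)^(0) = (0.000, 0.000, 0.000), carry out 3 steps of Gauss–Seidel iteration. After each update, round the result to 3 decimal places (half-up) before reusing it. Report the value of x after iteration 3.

Iteration 1:
  x = (-12 - (-1)·0.000 - (2)·0.000) / (5) = -2.400
  y = (-10 - (-0.7)·-2.400 - (4)·0.000) / (7.7) = -1.517
  z = (-6 - (-0.6)·-2.400 - (0.8)·-1.517) / (4.4) = -1.415
Iteration 2:
  x = (-12 - (-1)·-1.517 - (2)·-1.415) / (5) = -2.137
  y = (-10 - (-0.7)·-2.137 - (4)·-1.415) / (7.7) = -0.758
  z = (-6 - (-0.6)·-2.137 - (0.8)·-0.758) / (4.4) = -1.517
Iteration 3:
  x = (-12 - (-1)·-0.758 - (2)·-1.517) / (5) = -1.945
  y = (-10 - (-0.7)·-1.945 - (4)·-1.517) / (7.7) = -0.687
  z = (-6 - (-0.6)·-1.945 - (0.8)·-0.687) / (4.4) = -1.504

-1.945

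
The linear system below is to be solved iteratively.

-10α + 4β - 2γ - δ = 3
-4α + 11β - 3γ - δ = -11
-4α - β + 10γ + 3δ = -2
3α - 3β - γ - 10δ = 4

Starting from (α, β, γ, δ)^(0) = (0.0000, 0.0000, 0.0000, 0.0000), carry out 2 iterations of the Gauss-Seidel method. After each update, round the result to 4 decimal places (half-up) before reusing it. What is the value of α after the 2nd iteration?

-0.6460

Iteration 1:
  α = (3 - (4)·0.0000 - (-2)·0.0000 - (-1)·0.0000) / (-10) = -0.3000
  β = (-11 - (-4)·-0.3000 - (-3)·0.0000 - (-1)·0.0000) / (11) = -1.1091
  γ = (-2 - (-4)·-0.3000 - (-1)·-1.1091 - (3)·0.0000) / (10) = -0.4309
  δ = (4 - (3)·-0.3000 - (-3)·-1.1091 - (-1)·-0.4309) / (-10) = -0.1142
Iteration 2:
  α = (3 - (4)·-1.1091 - (-2)·-0.4309 - (-1)·-0.1142) / (-10) = -0.6460
  β = (-11 - (-4)·-0.6460 - (-3)·-0.4309 - (-1)·-0.1142) / (11) = -1.3628
  γ = (-2 - (-4)·-0.6460 - (-1)·-1.3628 - (3)·-0.1142) / (10) = -0.5604
  δ = (4 - (3)·-0.6460 - (-3)·-1.3628 - (-1)·-0.5604) / (-10) = -0.1289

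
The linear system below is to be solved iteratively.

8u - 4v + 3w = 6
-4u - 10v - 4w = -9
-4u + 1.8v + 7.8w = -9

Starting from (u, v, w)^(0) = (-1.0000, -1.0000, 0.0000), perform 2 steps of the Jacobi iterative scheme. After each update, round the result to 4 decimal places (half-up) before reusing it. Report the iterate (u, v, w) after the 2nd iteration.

Iteration 1:
  u = (6 - (-4)·-1.0000 - (3)·0.0000) / (8) = 0.2500
  v = (-9 - (-4)·-1.0000 - (-4)·0.0000) / (-10) = 1.3000
  w = (-9 - (-4)·-1.0000 - (1.8)·-1.0000) / (7.8) = -1.4359
Iteration 2:
  u = (6 - (-4)·1.3000 - (3)·-1.4359) / (8) = 1.9385
  v = (-9 - (-4)·0.2500 - (-4)·-1.4359) / (-10) = 1.3744
  w = (-9 - (-4)·0.2500 - (1.8)·1.3000) / (7.8) = -1.3256

(1.9385, 1.3744, -1.3256)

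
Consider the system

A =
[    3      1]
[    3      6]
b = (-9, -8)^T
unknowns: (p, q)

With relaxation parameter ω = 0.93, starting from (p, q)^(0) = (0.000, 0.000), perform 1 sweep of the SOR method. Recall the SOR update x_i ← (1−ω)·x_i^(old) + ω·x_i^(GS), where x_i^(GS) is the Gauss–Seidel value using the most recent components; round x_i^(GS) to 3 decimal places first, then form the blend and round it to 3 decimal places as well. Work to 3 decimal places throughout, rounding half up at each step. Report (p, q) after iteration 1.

(-2.790, 0.058)

Iteration 1:
  p: GS value = (-9 - (1)·0.000) / (3) = -3.000;  p ← (1−ω)·0.000 + ω·-3.000 = -2.790
  q: GS value = (-8 - (3)·-2.790) / (6) = 0.062;  q ← (1−ω)·0.000 + ω·0.062 = 0.058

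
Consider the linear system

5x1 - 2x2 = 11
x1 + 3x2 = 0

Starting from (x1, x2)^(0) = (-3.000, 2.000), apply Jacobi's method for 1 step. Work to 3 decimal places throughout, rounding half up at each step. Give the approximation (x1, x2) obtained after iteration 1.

Iteration 1:
  x1 = (11 - (-2)·2.000) / (5) = 3.000
  x2 = (0 - (1)·-3.000) / (3) = 1.000

(3.000, 1.000)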